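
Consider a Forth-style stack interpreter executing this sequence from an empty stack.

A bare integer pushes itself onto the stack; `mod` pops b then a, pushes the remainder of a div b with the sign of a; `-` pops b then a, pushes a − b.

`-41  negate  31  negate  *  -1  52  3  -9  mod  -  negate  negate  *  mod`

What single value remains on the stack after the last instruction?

-46

-41    : [-41]
negate : [41]
31     : [41, 31]
negate : [41, -31]
*      : [-1271]
-1     : [-1271, -1]
52     : [-1271, -1, 52]
3      : [-1271, -1, 52, 3]
-9     : [-1271, -1, 52, 3, -9]
mod    : [-1271, -1, 52, 3]
-      : [-1271, -1, 49]
negate : [-1271, -1, -49]
negate : [-1271, -1, 49]
*      : [-1271, -49]
mod    : [-46]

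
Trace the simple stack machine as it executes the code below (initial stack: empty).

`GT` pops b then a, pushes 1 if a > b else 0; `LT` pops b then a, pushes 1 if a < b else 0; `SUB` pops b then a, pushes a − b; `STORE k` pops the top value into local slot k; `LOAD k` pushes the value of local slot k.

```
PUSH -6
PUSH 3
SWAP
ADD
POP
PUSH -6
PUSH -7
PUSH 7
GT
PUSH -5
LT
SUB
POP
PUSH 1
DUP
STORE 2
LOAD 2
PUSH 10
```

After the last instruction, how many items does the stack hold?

3

PUSH -6 -> [-6]
PUSH 3  -> [-6, 3]
SWAP    -> [3, -6]
ADD     -> [-3]
POP     -> []
PUSH -6 -> [-6]
PUSH -7 -> [-6, -7]
PUSH 7  -> [-6, -7, 7]
GT      -> [-6, 0]
PUSH -5 -> [-6, 0, -5]
LT      -> [-6, 0]
SUB     -> [-6]
POP     -> []
PUSH 1  -> [1]
DUP     -> [1, 1]
STORE 2 -> [1]
LOAD 2  -> [1, 1]
PUSH 10 -> [1, 1, 10]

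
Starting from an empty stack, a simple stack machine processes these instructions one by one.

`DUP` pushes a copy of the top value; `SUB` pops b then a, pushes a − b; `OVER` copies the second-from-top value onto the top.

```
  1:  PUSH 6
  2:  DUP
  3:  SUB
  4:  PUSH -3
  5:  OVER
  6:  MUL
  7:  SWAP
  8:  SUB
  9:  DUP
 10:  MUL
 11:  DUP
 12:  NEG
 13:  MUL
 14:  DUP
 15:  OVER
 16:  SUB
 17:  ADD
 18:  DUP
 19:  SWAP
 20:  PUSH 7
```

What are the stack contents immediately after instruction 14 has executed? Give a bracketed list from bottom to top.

[0, 0]

PUSH 6  → 6
DUP     → 6 6
SUB     → 0
PUSH -3 → 0 -3
OVER    → 0 -3 0
MUL     → 0 0
SWAP    → 0 0
SUB     → 0
DUP     → 0 0
MUL     → 0
DUP     → 0 0
NEG     → 0 0
MUL     → 0
DUP     → 0 0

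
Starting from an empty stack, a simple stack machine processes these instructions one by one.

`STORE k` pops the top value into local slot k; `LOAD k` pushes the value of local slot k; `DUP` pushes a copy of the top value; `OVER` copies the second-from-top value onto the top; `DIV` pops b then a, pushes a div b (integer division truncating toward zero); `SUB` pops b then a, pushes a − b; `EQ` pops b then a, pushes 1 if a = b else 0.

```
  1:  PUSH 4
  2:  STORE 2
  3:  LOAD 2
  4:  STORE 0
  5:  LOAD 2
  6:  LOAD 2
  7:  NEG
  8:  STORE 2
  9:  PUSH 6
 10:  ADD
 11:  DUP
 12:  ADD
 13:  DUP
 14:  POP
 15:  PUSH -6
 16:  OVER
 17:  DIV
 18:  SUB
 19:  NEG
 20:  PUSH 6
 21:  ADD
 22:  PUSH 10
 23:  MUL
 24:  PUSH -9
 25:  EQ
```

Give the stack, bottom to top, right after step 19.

[-20]

PUSH 4  -> 4
STORE 2 -> (empty)
LOAD 2  -> 4
STORE 0 -> (empty)
LOAD 2  -> 4
LOAD 2  -> 4 4
NEG     -> 4 -4
STORE 2 -> 4
PUSH 6  -> 4 6
ADD     -> 10
DUP     -> 10 10
ADD     -> 20
DUP     -> 20 20
POP     -> 20
PUSH -6 -> 20 -6
OVER    -> 20 -6 20
DIV     -> 20 0
SUB     -> 20
NEG     -> -20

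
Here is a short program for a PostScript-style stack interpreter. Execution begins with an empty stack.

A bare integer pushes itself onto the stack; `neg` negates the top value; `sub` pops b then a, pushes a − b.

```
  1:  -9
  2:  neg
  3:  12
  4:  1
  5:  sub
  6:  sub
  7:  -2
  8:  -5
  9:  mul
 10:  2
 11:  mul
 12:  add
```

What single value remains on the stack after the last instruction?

18

-9   -9
neg  9
12   9 12
1    9 12 1
sub  9 11
sub  -2
-2   -2 -2
-5   -2 -2 -5
mul  -2 10
2    -2 10 2
mul  -2 20
add  18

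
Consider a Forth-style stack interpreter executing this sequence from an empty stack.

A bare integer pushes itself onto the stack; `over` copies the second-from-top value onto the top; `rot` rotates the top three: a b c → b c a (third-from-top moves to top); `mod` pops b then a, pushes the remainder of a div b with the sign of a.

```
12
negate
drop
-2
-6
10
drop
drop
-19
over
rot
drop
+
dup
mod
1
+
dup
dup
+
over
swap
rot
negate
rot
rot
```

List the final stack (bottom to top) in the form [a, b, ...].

[-1, 1, 2]

12     -> [12]
negate -> [-12]
drop   -> []
-2     -> [-2]
-6     -> [-2, -6]
10     -> [-2, -6, 10]
drop   -> [-2, -6]
drop   -> [-2]
-19    -> [-2, -19]
over   -> [-2, -19, -2]
rot    -> [-19, -2, -2]
drop   -> [-19, -2]
+      -> [-21]
dup    -> [-21, -21]
mod    -> [0]
1      -> [0, 1]
+      -> [1]
dup    -> [1, 1]
dup    -> [1, 1, 1]
+      -> [1, 2]
over   -> [1, 2, 1]
swap   -> [1, 1, 2]
rot    -> [1, 2, 1]
negate -> [1, 2, -1]
rot    -> [2, -1, 1]
rot    -> [-1, 1, 2]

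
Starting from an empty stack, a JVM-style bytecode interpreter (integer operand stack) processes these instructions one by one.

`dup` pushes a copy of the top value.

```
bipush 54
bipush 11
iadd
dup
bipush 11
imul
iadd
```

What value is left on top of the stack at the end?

bipush 54 : [54]
bipush 11 : [54, 11]
iadd      : [65]
dup       : [65, 65]
bipush 11 : [65, 65, 11]
imul      : [65, 715]
iadd      : [780]

780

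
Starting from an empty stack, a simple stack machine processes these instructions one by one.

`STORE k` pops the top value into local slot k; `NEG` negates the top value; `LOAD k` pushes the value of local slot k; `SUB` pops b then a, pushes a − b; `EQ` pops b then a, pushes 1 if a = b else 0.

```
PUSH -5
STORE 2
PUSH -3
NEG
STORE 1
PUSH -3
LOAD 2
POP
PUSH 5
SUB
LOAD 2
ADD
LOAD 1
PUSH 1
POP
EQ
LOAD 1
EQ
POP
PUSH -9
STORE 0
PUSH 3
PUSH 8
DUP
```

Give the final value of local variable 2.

-5

PUSH -5 → [-5]
STORE 2 → []
PUSH -3 → [-3]
NEG     → [3]
STORE 1 → []
PUSH -3 → [-3]
LOAD 2  → [-3, -5]
POP     → [-3]
PUSH 5  → [-3, 5]
SUB     → [-8]
LOAD 2  → [-8, -5]
ADD     → [-13]
LOAD 1  → [-13, 3]
PUSH 1  → [-13, 3, 1]
POP     → [-13, 3]
EQ      → [0]
LOAD 1  → [0, 3]
EQ      → [0]
POP     → []
PUSH -9 → [-9]
STORE 0 → []
PUSH 3  → [3]
PUSH 8  → [3, 8]
DUP     → [3, 8, 8]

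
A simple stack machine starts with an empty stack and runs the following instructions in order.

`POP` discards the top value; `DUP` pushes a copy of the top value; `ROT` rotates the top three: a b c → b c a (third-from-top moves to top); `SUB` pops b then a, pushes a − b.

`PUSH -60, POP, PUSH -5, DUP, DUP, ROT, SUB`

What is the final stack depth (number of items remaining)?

2

PUSH -60 : [-60]
POP      : []
PUSH -5  : [-5]
DUP      : [-5, -5]
DUP      : [-5, -5, -5]
ROT      : [-5, -5, -5]
SUB      : [-5, 0]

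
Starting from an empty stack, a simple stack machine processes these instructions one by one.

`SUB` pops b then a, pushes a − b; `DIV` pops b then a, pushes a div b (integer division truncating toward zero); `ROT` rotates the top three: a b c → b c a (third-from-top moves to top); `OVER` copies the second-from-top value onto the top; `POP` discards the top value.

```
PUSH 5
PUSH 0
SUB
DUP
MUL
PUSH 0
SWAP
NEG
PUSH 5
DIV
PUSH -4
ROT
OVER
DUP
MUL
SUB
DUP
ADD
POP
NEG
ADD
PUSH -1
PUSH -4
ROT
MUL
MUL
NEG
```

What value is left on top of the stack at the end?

PUSH 5  -> [5]
PUSH 0  -> [5, 0]
SUB     -> [5]
DUP     -> [5, 5]
MUL     -> [25]
PUSH 0  -> [25, 0]
SWAP    -> [0, 25]
NEG     -> [0, -25]
PUSH 5  -> [0, -25, 5]
DIV     -> [0, -5]
PUSH -4 -> [0, -5, -4]
ROT     -> [-5, -4, 0]
OVER    -> [-5, -4, 0, -4]
DUP     -> [-5, -4, 0, -4, -4]
MUL     -> [-5, -4, 0, 16]
SUB     -> [-5, -4, -16]
DUP     -> [-5, -4, -16, -16]
ADD     -> [-5, -4, -32]
POP     -> [-5, -4]
NEG     -> [-5, 4]
ADD     -> [-1]
PUSH -1 -> [-1, -1]
PUSH -4 -> [-1, -1, -4]
ROT     -> [-1, -4, -1]
MUL     -> [-1, 4]
MUL     -> [-4]
NEG     -> [4]

4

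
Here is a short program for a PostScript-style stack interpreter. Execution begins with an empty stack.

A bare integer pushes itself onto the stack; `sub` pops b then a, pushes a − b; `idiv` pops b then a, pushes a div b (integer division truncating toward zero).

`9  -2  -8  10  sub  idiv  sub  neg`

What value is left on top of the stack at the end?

9    : [9]
-2   : [9, -2]
-8   : [9, -2, -8]
10   : [9, -2, -8, 10]
sub  : [9, -2, -18]
idiv : [9, 0]
sub  : [9]
neg  : [-9]

-9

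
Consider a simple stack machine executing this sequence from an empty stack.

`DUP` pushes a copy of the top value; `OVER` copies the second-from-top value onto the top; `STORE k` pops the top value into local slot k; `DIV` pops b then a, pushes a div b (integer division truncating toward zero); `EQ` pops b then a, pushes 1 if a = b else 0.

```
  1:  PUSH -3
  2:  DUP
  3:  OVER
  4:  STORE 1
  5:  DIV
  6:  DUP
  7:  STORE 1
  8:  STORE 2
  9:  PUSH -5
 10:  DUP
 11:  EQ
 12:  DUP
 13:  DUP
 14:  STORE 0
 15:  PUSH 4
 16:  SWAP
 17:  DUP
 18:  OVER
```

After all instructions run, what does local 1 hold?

1

PUSH -3  [-3]
DUP      [-3, -3]
OVER     [-3, -3, -3]
STORE 1  [-3, -3]
DIV      [1]
DUP      [1, 1]
STORE 1  [1]
STORE 2  []
PUSH -5  [-5]
DUP      [-5, -5]
EQ       [1]
DUP      [1, 1]
DUP      [1, 1, 1]
STORE 0  [1, 1]
PUSH 4   [1, 1, 4]
SWAP     [1, 4, 1]
DUP      [1, 4, 1, 1]
OVER     [1, 4, 1, 1, 1]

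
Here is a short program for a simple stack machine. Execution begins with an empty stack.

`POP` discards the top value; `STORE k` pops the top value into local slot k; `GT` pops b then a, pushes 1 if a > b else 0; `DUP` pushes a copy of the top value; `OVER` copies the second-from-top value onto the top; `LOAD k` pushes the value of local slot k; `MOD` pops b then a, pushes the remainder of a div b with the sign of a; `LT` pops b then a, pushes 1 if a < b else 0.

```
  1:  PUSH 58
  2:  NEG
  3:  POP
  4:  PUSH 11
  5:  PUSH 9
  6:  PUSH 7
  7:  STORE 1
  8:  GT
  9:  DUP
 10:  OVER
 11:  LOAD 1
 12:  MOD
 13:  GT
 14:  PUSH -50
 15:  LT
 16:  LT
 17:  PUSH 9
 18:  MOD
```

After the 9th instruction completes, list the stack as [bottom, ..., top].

[1, 1]

PUSH 58 → [58]
NEG     → [-58]
POP     → []
PUSH 11 → [11]
PUSH 9  → [11, 9]
PUSH 7  → [11, 9, 7]
STORE 1 → [11, 9]
GT      → [1]
DUP     → [1, 1]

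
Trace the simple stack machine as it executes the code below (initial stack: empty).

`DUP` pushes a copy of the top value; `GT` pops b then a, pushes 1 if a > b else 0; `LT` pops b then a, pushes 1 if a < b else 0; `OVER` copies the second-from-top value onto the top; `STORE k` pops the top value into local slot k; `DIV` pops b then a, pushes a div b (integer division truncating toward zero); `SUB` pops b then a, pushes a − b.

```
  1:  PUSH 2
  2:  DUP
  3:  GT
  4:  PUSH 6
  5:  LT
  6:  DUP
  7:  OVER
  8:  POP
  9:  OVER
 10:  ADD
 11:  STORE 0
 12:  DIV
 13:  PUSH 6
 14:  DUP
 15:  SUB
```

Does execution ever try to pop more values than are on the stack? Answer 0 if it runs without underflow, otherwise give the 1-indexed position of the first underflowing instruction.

12

PUSH 2  → [2]
DUP     → [2, 2]
GT      → [0]
PUSH 6  → [0, 6]
LT      → [1]
DUP     → [1, 1]
OVER    → [1, 1, 1]
POP     → [1, 1]
OVER    → [1, 1, 1]
ADD     → [1, 2]
STORE 0 → [1]
DIV  — needs 2 operands, stack has 1 → underflow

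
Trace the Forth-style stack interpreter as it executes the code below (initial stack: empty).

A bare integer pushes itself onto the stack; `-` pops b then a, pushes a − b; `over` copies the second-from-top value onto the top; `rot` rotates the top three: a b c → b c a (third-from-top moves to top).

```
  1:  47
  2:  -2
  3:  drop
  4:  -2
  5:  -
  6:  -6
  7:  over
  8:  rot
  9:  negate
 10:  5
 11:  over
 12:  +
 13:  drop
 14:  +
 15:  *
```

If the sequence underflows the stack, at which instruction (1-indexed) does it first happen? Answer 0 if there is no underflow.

0

47     → [47]
-2     → [47, -2]
drop   → [47]
-2     → [47, -2]
-      → [49]
-6     → [49, -6]
over   → [49, -6, 49]
rot    → [-6, 49, 49]
negate → [-6, 49, -49]
5      → [-6, 49, -49, 5]
over   → [-6, 49, -49, 5, -49]
+      → [-6, 49, -49, -44]
drop   → [-6, 49, -49]
+      → [-6, 0]
*      → [0]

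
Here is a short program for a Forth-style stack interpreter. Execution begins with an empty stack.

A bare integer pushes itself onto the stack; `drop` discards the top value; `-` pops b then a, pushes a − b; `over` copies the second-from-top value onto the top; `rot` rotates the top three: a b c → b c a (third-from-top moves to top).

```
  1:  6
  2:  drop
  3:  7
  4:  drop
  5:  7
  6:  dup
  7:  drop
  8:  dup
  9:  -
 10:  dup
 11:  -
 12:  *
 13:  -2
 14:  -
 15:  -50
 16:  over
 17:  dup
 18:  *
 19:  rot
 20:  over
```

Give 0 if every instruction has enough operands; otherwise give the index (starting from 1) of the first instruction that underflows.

12

6    -> [6]
drop -> []
7    -> [7]
drop -> []
7    -> [7]
dup  -> [7, 7]
drop -> [7]
dup  -> [7, 7]
-    -> [0]
dup  -> [0, 0]
-    -> [0]
*  — needs 2 operands, stack has 1 → underflow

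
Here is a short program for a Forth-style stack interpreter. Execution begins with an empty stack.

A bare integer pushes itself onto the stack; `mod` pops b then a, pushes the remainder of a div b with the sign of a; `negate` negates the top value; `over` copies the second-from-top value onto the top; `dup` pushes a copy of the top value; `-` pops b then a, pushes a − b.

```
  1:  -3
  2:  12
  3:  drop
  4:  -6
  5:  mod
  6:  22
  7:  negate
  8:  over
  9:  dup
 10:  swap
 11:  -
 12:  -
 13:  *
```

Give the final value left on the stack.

-3     -> -3
12     -> -3 12
drop   -> -3
-6     -> -3 -6
mod    -> -3
22     -> -3 22
negate -> -3 -22
over   -> -3 -22 -3
dup    -> -3 -22 -3 -3
swap   -> -3 -22 -3 -3
-      -> -3 -22 0
-      -> -3 -22
*      -> 66

66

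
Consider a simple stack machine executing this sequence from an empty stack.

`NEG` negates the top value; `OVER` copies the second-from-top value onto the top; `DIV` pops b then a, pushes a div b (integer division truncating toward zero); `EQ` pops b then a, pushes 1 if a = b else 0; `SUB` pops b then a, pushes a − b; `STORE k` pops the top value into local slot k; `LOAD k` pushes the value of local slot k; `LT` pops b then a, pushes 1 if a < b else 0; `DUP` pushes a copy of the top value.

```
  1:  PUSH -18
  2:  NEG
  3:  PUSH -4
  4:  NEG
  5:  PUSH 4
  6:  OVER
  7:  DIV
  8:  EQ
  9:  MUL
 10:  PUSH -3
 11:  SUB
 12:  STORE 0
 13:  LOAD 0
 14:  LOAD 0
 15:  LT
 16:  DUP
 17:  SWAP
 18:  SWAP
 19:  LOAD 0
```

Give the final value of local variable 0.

3

PUSH -18  [-18]
NEG       [18]
PUSH -4   [18, -4]
NEG       [18, 4]
PUSH 4    [18, 4, 4]
OVER      [18, 4, 4, 4]
DIV       [18, 4, 1]
EQ        [18, 0]
MUL       [0]
PUSH -3   [0, -3]
SUB       [3]
STORE 0   []
LOAD 0    [3]
LOAD 0    [3, 3]
LT        [0]
DUP       [0, 0]
SWAP      [0, 0]
SWAP      [0, 0]
LOAD 0    [0, 0, 3]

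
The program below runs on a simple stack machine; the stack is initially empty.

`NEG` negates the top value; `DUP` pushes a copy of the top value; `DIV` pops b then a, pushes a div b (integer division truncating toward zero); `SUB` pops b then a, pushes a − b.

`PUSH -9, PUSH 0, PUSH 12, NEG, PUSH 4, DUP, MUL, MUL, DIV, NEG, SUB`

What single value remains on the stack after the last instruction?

-9

PUSH -9  -9
PUSH 0   -9 0
PUSH 12  -9 0 12
NEG      -9 0 -12
PUSH 4   -9 0 -12 4
DUP      -9 0 -12 4 4
MUL      -9 0 -12 16
MUL      -9 0 -192
DIV      -9 0
NEG      -9 0
SUB      -9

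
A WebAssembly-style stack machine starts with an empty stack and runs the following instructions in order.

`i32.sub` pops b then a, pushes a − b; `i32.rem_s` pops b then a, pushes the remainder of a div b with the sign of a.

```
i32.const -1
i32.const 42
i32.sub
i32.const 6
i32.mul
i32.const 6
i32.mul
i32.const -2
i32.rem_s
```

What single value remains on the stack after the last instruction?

i32.const -1 → [-1]
i32.const 42 → [-1, 42]
i32.sub      → [-43]
i32.const 6  → [-43, 6]
i32.mul      → [-258]
i32.const 6  → [-258, 6]
i32.mul      → [-1548]
i32.const -2 → [-1548, -2]
i32.rem_s    → [0]

0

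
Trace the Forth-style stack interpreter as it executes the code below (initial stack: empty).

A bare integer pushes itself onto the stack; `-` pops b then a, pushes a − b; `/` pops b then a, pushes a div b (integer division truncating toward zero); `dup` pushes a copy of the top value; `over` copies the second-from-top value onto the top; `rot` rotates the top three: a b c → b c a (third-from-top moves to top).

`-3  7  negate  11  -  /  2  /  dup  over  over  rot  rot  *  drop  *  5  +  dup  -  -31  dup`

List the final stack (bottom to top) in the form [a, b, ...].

-3     → -3
7      → -3 7
negate → -3 -7
11     → -3 -7 11
-      → -3 -18
/      → 0
2      → 0 2
/      → 0
dup    → 0 0
over   → 0 0 0
over   → 0 0 0 0
rot    → 0 0 0 0
rot    → 0 0 0 0
*      → 0 0 0
drop   → 0 0
*      → 0
5      → 0 5
+      → 5
dup    → 5 5
-      → 0
-31    → 0 -31
dup    → 0 -31 -31

[0, -31, -31]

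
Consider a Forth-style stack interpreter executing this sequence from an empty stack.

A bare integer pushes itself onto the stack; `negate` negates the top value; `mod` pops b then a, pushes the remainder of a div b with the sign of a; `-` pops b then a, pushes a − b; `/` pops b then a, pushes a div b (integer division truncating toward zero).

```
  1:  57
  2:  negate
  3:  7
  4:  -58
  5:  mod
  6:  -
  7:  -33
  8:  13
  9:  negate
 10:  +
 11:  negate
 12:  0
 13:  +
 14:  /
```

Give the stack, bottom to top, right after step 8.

57     → 57
negate → -57
7      → -57 7
-58    → -57 7 -58
mod    → -57 7
-      → -64
-33    → -64 -33
13     → -64 -33 13

[-64, -33, 13]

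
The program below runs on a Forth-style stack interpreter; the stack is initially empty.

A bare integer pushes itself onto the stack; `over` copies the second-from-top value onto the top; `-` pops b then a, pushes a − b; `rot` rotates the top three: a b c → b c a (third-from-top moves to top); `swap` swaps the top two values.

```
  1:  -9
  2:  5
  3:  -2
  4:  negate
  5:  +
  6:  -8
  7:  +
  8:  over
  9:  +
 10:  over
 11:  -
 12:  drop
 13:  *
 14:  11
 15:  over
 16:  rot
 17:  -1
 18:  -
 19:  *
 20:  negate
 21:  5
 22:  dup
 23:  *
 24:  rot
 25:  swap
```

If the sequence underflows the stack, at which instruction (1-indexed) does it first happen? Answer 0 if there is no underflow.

-9     -> [-9]
5      -> [-9, 5]
-2     -> [-9, 5, -2]
negate -> [-9, 5, 2]
+      -> [-9, 7]
-8     -> [-9, 7, -8]
+      -> [-9, -1]
over   -> [-9, -1, -9]
+      -> [-9, -10]
over   -> [-9, -10, -9]
-      -> [-9, -1]
drop   -> [-9]
*  — needs 2 operands, stack has 1 → underflow

13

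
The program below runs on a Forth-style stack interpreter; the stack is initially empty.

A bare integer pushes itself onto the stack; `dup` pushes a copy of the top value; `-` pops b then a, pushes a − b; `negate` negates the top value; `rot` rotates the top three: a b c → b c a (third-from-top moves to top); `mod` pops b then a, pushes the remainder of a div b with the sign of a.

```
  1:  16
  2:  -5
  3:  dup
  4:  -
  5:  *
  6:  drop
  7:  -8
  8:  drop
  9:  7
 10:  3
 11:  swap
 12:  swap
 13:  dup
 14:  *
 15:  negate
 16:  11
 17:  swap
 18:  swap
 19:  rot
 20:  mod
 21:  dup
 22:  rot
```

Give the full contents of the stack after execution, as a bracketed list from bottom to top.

16      16
-5      16 -5
dup     16 -5 -5
-       16 0
*       0
drop    (empty)
-8      -8
drop    (empty)
7       7
3       7 3
swap    3 7
swap    7 3
dup     7 3 3
*       7 9
negate  7 -9
11      7 -9 11
swap    7 11 -9
swap    7 -9 11
rot     -9 11 7
mod     -9 4
dup     -9 4 4
rot     4 4 -9

[4, 4, -9]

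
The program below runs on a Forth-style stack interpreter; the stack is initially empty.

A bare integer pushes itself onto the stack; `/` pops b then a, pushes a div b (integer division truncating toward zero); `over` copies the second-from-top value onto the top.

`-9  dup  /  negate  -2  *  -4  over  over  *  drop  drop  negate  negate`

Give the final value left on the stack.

2

-9     : -9
dup    : -9 -9
/      : 1
negate : -1
-2     : -1 -2
*      : 2
-4     : 2 -4
over   : 2 -4 2
over   : 2 -4 2 -4
*      : 2 -4 -8
drop   : 2 -4
drop   : 2
negate : -2
negate : 2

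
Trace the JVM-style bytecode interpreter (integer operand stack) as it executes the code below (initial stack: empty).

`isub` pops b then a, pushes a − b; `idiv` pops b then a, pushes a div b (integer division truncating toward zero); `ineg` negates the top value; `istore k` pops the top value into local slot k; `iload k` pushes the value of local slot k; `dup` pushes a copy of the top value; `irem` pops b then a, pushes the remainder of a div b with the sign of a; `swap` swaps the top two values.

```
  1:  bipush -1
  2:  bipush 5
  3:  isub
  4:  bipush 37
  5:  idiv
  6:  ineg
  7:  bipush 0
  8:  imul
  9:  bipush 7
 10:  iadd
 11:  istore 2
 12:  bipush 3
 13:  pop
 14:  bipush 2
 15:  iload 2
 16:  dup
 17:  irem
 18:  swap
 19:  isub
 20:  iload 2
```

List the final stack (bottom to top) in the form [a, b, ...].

[-2, 7]

bipush -1 → [-1]
bipush 5  → [-1, 5]
isub      → [-6]
bipush 37 → [-6, 37]
idiv      → [0]
ineg      → [0]
bipush 0  → [0, 0]
imul      → [0]
bipush 7  → [0, 7]
iadd      → [7]
istore 2  → []
bipush 3  → [3]
pop       → []
bipush 2  → [2]
iload 2   → [2, 7]
dup       → [2, 7, 7]
irem      → [2, 0]
swap      → [0, 2]
isub      → [-2]
iload 2   → [-2, 7]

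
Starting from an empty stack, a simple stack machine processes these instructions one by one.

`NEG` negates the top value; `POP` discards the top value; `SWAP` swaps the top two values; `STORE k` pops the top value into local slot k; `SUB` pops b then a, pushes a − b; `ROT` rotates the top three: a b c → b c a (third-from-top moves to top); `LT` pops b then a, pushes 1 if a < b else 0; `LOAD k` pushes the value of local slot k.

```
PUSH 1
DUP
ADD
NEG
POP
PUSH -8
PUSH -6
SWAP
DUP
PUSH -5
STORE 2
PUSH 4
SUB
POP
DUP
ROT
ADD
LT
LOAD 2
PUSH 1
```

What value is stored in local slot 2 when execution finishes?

-5

PUSH 1  -> [1]
DUP     -> [1, 1]
ADD     -> [2]
NEG     -> [-2]
POP     -> []
PUSH -8 -> [-8]
PUSH -6 -> [-8, -6]
SWAP    -> [-6, -8]
DUP     -> [-6, -8, -8]
PUSH -5 -> [-6, -8, -8, -5]
STORE 2 -> [-6, -8, -8]
PUSH 4  -> [-6, -8, -8, 4]
SUB     -> [-6, -8, -12]
POP     -> [-6, -8]
DUP     -> [-6, -8, -8]
ROT     -> [-8, -8, -6]
ADD     -> [-8, -14]
LT      -> [0]
LOAD 2  -> [0, -5]
PUSH 1  -> [0, -5, 1]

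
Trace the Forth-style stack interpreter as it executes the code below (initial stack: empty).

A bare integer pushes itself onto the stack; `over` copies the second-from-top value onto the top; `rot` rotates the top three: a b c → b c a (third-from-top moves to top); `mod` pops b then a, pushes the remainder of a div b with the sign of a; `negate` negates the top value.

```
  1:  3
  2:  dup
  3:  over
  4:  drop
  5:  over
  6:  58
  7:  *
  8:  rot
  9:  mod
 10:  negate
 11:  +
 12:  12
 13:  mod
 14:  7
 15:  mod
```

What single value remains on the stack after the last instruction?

3

3      -> 3
dup    -> 3 3
over   -> 3 3 3
drop   -> 3 3
over   -> 3 3 3
58     -> 3 3 3 58
*      -> 3 3 174
rot    -> 3 174 3
mod    -> 3 0
negate -> 3 0
+      -> 3
12     -> 3 12
mod    -> 3
7      -> 3 7
mod    -> 3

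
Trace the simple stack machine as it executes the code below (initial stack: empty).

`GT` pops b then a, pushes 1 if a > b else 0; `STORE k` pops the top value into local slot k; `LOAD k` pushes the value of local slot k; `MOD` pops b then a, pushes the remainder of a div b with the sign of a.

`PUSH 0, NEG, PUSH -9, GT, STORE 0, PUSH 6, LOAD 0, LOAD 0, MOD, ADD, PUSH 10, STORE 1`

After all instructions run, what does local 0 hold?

1

PUSH 0  -> 0
NEG     -> 0
PUSH -9 -> 0 -9
GT      -> 1
STORE 0 -> (empty)
PUSH 6  -> 6
LOAD 0  -> 6 1
LOAD 0  -> 6 1 1
MOD     -> 6 0
ADD     -> 6
PUSH 10 -> 6 10
STORE 1 -> 6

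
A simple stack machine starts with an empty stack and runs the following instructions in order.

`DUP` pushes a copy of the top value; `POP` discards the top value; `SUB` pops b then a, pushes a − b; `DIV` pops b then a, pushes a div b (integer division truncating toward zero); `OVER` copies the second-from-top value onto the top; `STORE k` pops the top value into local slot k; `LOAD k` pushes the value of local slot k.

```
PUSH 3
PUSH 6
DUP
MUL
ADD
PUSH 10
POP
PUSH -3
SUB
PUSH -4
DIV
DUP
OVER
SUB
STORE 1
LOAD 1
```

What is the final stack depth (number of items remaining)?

2

PUSH 3  : 3
PUSH 6  : 3 6
DUP     : 3 6 6
MUL     : 3 36
ADD     : 39
PUSH 10 : 39 10
POP     : 39
PUSH -3 : 39 -3
SUB     : 42
PUSH -4 : 42 -4
DIV     : -10
DUP     : -10 -10
OVER    : -10 -10 -10
SUB     : -10 0
STORE 1 : -10
LOAD 1  : -10 0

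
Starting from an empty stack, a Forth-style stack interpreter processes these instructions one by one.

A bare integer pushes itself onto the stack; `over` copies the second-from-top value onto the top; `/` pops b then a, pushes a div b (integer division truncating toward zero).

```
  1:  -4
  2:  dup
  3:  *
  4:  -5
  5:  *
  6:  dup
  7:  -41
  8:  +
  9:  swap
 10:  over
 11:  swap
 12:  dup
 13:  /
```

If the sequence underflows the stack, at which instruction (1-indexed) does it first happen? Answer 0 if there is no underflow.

-4   → -4
dup  → -4 -4
*    → 16
-5   → 16 -5
*    → -80
dup  → -80 -80
-41  → -80 -80 -41
+    → -80 -121
swap → -121 -80
over → -121 -80 -121
swap → -121 -121 -80
dup  → -121 -121 -80 -80
/    → -121 -121 1

0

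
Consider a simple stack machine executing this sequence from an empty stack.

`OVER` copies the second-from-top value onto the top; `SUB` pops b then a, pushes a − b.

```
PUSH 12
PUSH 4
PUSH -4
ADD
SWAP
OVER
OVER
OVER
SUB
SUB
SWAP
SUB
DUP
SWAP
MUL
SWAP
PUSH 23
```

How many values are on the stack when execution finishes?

3

PUSH 12 : [12]
PUSH 4  : [12, 4]
PUSH -4 : [12, 4, -4]
ADD     : [12, 0]
SWAP    : [0, 12]
OVER    : [0, 12, 0]
OVER    : [0, 12, 0, 12]
OVER    : [0, 12, 0, 12, 0]
SUB     : [0, 12, 0, 12]
SUB     : [0, 12, -12]
SWAP    : [0, -12, 12]
SUB     : [0, -24]
DUP     : [0, -24, -24]
SWAP    : [0, -24, -24]
MUL     : [0, 576]
SWAP    : [576, 0]
PUSH 23 : [576, 0, 23]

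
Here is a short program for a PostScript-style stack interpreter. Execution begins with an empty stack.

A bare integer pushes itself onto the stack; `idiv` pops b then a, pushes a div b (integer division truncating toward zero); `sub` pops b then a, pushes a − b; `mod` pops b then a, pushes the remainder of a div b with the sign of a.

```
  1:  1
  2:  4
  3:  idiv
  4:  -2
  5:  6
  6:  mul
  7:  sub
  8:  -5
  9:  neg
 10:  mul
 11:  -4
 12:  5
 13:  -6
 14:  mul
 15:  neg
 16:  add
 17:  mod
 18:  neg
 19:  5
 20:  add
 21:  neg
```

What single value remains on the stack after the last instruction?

3

1     [1]
4     [1, 4]
idiv  [0]
-2    [0, -2]
6     [0, -2, 6]
mul   [0, -12]
sub   [12]
-5    [12, -5]
neg   [12, 5]
mul   [60]
-4    [60, -4]
5     [60, -4, 5]
-6    [60, -4, 5, -6]
mul   [60, -4, -30]
neg   [60, -4, 30]
add   [60, 26]
mod   [8]
neg   [-8]
5     [-8, 5]
add   [-3]
neg   [3]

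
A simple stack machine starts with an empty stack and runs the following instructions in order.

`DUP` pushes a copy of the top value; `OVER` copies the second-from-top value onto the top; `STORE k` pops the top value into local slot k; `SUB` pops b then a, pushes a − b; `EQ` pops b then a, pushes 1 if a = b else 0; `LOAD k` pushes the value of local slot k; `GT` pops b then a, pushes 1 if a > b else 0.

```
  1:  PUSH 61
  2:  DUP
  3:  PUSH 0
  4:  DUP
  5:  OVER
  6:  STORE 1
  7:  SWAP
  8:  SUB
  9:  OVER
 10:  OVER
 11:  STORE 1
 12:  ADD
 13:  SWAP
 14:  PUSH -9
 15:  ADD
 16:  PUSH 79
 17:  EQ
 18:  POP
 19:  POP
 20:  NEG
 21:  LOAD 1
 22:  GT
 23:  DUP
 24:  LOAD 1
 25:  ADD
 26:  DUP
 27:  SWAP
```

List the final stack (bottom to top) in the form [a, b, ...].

PUSH 61  61
DUP      61 61
PUSH 0   61 61 0
DUP      61 61 0 0
OVER     61 61 0 0 0
STORE 1  61 61 0 0
SWAP     61 61 0 0
SUB      61 61 0
OVER     61 61 0 61
OVER     61 61 0 61 0
STORE 1  61 61 0 61
ADD      61 61 61
SWAP     61 61 61
PUSH -9  61 61 61 -9
ADD      61 61 52
PUSH 79  61 61 52 79
EQ       61 61 0
POP      61 61
POP      61
NEG      -61
LOAD 1   -61 0
GT       0
DUP      0 0
LOAD 1   0 0 0
ADD      0 0
DUP      0 0 0
SWAP     0 0 0

[0, 0, 0]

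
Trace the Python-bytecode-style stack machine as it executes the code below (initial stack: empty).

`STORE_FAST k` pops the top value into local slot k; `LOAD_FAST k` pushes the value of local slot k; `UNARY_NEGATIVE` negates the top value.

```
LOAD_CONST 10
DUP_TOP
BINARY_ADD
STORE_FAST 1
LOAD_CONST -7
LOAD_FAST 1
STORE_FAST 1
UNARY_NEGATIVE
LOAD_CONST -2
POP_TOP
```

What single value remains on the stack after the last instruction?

7

LOAD_CONST 10  → [10]
DUP_TOP        → [10, 10]
BINARY_ADD     → [20]
STORE_FAST 1   → []
LOAD_CONST -7  → [-7]
LOAD_FAST 1    → [-7, 20]
STORE_FAST 1   → [-7]
UNARY_NEGATIVE → [7]
LOAD_CONST -2  → [7, -2]
POP_TOP        → [7]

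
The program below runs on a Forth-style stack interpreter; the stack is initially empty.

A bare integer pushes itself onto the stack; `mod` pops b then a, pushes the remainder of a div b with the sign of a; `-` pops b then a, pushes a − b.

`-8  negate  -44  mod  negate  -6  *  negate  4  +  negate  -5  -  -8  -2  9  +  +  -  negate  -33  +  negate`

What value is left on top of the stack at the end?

-8     -> -8
negate -> 8
-44    -> 8 -44
mod    -> 8
negate -> -8
-6     -> -8 -6
*      -> 48
negate -> -48
4      -> -48 4
+      -> -44
negate -> 44
-5     -> 44 -5
-      -> 49
-8     -> 49 -8
-2     -> 49 -8 -2
9      -> 49 -8 -2 9
+      -> 49 -8 7
+      -> 49 -1
-      -> 50
negate -> -50
-33    -> -50 -33
+      -> -83
negate -> 83

83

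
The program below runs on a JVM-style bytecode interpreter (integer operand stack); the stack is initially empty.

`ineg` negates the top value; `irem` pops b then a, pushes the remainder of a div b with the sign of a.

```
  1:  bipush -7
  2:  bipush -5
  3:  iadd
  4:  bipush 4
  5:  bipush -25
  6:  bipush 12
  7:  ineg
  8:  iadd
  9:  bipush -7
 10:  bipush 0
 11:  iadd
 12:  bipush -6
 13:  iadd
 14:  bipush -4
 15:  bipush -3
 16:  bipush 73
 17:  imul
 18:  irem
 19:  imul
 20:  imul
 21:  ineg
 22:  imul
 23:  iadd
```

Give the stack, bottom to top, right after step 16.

[-12, 4, -37, -13, -4, -3, 73]

bipush -7  → [-7]
bipush -5  → [-7, -5]
iadd       → [-12]
bipush 4   → [-12, 4]
bipush -25 → [-12, 4, -25]
bipush 12  → [-12, 4, -25, 12]
ineg       → [-12, 4, -25, -12]
iadd       → [-12, 4, -37]
bipush -7  → [-12, 4, -37, -7]
bipush 0   → [-12, 4, -37, -7, 0]
iadd       → [-12, 4, -37, -7]
bipush -6  → [-12, 4, -37, -7, -6]
iadd       → [-12, 4, -37, -13]
bipush -4  → [-12, 4, -37, -13, -4]
bipush -3  → [-12, 4, -37, -13, -4, -3]
bipush 73  → [-12, 4, -37, -13, -4, -3, 73]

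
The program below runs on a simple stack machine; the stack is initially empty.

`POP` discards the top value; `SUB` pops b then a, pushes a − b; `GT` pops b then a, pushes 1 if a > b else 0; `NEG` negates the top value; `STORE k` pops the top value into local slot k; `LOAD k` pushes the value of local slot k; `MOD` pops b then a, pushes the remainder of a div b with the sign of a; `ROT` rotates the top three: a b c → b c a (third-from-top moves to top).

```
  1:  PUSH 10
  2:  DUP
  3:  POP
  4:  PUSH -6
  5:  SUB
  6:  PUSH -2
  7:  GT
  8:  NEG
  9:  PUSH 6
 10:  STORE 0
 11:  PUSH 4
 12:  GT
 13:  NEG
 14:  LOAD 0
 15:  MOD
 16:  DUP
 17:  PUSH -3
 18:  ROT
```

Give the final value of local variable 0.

PUSH 10  [10]
DUP      [10, 10]
POP      [10]
PUSH -6  [10, -6]
SUB      [16]
PUSH -2  [16, -2]
GT       [1]
NEG      [-1]
PUSH 6   [-1, 6]
STORE 0  [-1]
PUSH 4   [-1, 4]
GT       [0]
NEG      [0]
LOAD 0   [0, 6]
MOD      [0]
DUP      [0, 0]
PUSH -3  [0, 0, -3]
ROT      [0, -3, 0]

6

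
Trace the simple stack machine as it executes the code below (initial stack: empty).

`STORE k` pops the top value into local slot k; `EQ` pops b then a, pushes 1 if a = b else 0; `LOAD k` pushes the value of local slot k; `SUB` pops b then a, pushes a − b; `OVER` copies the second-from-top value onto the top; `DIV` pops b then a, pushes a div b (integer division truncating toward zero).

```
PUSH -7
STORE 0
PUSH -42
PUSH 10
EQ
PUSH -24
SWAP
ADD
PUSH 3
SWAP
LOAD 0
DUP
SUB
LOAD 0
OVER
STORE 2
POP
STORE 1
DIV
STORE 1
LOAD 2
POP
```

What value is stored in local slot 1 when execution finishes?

0

PUSH -7   [-7]
STORE 0   []
PUSH -42  [-42]
PUSH 10   [-42, 10]
EQ        [0]
PUSH -24  [0, -24]
SWAP      [-24, 0]
ADD       [-24]
PUSH 3    [-24, 3]
SWAP      [3, -24]
LOAD 0    [3, -24, -7]
DUP       [3, -24, -7, -7]
SUB       [3, -24, 0]
LOAD 0    [3, -24, 0, -7]
OVER      [3, -24, 0, -7, 0]
STORE 2   [3, -24, 0, -7]
POP       [3, -24, 0]
STORE 1   [3, -24]
DIV       [0]
STORE 1   []
LOAD 2    [0]
POP       []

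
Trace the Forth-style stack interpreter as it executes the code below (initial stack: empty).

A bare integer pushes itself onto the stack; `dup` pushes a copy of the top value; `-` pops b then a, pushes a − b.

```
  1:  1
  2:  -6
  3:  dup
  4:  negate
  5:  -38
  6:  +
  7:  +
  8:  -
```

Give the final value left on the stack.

39

1      → [1]
-6     → [1, -6]
dup    → [1, -6, -6]
negate → [1, -6, 6]
-38    → [1, -6, 6, -38]
+      → [1, -6, -32]
+      → [1, -38]
-      → [39]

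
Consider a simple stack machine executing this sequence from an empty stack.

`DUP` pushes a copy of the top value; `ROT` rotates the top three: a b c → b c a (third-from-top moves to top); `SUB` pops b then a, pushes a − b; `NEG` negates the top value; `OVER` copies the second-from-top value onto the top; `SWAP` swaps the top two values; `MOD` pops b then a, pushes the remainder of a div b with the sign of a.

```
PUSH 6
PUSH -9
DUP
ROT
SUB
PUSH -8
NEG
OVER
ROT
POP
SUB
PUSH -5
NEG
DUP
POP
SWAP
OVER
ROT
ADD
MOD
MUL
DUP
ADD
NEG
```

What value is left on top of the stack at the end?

PUSH 6  -> [6]
PUSH -9 -> [6, -9]
DUP     -> [6, -9, -9]
ROT     -> [-9, -9, 6]
SUB     -> [-9, -15]
PUSH -8 -> [-9, -15, -8]
NEG     -> [-9, -15, 8]
OVER    -> [-9, -15, 8, -15]
ROT     -> [-9, 8, -15, -15]
POP     -> [-9, 8, -15]
SUB     -> [-9, 23]
PUSH -5 -> [-9, 23, -5]
NEG     -> [-9, 23, 5]
DUP     -> [-9, 23, 5, 5]
POP     -> [-9, 23, 5]
SWAP    -> [-9, 5, 23]
OVER    -> [-9, 5, 23, 5]
ROT     -> [-9, 23, 5, 5]
ADD     -> [-9, 23, 10]
MOD     -> [-9, 3]
MUL     -> [-27]
DUP     -> [-27, -27]
ADD     -> [-54]
NEG     -> [54]

54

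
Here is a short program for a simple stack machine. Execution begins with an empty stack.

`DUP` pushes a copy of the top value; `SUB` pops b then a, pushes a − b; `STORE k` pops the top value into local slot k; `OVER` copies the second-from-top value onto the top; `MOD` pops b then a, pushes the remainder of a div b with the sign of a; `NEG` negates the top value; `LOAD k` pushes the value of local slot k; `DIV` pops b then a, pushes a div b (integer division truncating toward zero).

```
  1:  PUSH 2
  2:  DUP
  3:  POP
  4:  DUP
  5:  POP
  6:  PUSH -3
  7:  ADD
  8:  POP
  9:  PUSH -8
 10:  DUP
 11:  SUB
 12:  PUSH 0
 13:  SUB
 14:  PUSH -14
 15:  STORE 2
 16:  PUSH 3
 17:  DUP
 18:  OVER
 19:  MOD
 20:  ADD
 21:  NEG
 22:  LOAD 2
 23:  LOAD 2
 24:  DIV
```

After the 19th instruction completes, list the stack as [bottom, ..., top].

[0, 3, 0]

PUSH 2    2
DUP       2 2
POP       2
DUP       2 2
POP       2
PUSH -3   2 -3
ADD       -1
POP       (empty)
PUSH -8   -8
DUP       -8 -8
SUB       0
PUSH 0    0 0
SUB       0
PUSH -14  0 -14
STORE 2   0
PUSH 3    0 3
DUP       0 3 3
OVER      0 3 3 3
MOD       0 3 0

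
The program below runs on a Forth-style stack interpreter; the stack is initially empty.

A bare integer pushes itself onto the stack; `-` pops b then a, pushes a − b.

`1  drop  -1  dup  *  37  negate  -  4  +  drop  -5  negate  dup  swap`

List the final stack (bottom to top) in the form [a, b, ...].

[5, 5]

1      → 1
drop   → (empty)
-1     → -1
dup    → -1 -1
*      → 1
37     → 1 37
negate → 1 -37
-      → 38
4      → 38 4
+      → 42
drop   → (empty)
-5     → -5
negate → 5
dup    → 5 5
swap   → 5 5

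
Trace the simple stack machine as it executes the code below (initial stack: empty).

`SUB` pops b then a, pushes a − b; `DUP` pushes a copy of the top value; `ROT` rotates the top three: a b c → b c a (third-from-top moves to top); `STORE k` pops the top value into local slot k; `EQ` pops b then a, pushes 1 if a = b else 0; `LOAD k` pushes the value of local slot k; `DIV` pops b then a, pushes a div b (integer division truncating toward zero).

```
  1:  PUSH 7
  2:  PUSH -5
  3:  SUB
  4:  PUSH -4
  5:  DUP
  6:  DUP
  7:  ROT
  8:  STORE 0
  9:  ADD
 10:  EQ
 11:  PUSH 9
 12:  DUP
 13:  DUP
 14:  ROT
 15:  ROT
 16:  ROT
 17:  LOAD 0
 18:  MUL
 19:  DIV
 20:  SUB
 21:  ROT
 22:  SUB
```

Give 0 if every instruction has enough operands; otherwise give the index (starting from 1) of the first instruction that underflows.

PUSH 7   7
PUSH -5  7 -5
SUB      12
PUSH -4  12 -4
DUP      12 -4 -4
DUP      12 -4 -4 -4
ROT      12 -4 -4 -4
STORE 0  12 -4 -4
ADD      12 -8
EQ       0
PUSH 9   0 9
DUP      0 9 9
DUP      0 9 9 9
ROT      0 9 9 9
ROT      0 9 9 9
ROT      0 9 9 9
LOAD 0   0 9 9 9 -4
MUL      0 9 9 -36
DIV      0 9 0
SUB      0 9
ROT  — needs 3 operands, stack has 2 → underflow

21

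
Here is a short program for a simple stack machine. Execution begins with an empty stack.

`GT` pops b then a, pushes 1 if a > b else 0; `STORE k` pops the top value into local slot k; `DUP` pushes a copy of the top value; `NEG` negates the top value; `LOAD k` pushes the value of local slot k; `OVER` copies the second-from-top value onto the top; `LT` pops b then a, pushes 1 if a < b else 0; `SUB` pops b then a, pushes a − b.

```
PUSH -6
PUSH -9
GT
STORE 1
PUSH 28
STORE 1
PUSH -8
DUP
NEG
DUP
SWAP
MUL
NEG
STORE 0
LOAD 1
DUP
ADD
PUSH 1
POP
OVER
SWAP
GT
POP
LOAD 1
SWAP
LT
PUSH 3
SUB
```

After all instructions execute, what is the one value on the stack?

PUSH -6  [-6]
PUSH -9  [-6, -9]
GT       [1]
STORE 1  []
PUSH 28  [28]
STORE 1  []
PUSH -8  [-8]
DUP      [-8, -8]
NEG      [-8, 8]
DUP      [-8, 8, 8]
SWAP     [-8, 8, 8]
MUL      [-8, 64]
NEG      [-8, -64]
STORE 0  [-8]
LOAD 1   [-8, 28]
DUP      [-8, 28, 28]
ADD      [-8, 56]
PUSH 1   [-8, 56, 1]
POP      [-8, 56]
OVER     [-8, 56, -8]
SWAP     [-8, -8, 56]
GT       [-8, 0]
POP      [-8]
LOAD 1   [-8, 28]
SWAP     [28, -8]
LT       [0]
PUSH 3   [0, 3]
SUB      [-3]

-3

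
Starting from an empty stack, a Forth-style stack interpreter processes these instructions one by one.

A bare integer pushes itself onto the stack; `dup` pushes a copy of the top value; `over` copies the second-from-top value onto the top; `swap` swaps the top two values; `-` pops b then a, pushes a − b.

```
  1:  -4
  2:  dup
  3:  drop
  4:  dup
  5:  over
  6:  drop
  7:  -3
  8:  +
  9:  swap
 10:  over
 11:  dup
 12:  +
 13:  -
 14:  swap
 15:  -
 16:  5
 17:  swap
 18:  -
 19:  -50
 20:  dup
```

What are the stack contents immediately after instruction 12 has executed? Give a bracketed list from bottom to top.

[-7, -4, -14]

-4   : -4
dup  : -4 -4
drop : -4
dup  : -4 -4
over : -4 -4 -4
drop : -4 -4
-3   : -4 -4 -3
+    : -4 -7
swap : -7 -4
over : -7 -4 -7
dup  : -7 -4 -7 -7
+    : -7 -4 -14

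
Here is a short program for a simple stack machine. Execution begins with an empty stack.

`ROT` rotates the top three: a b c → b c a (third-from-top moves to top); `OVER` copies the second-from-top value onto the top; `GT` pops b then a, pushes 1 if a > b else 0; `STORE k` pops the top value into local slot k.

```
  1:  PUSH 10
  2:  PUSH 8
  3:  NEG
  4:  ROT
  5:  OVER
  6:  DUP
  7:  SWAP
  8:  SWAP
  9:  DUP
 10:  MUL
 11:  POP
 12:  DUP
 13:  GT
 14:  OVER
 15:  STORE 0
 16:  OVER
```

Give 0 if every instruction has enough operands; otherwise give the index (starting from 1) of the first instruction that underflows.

4

PUSH 10  10
PUSH 8   10 8
NEG      10 -8
ROT  — needs 3 operands, stack has 2 → underflow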